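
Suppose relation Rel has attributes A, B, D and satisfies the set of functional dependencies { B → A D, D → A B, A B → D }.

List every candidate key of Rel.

{B}⁺: B→AD adds A, D → {A, B, D}.
{D}⁺: D→AB adds A, B → {A, B, D}.
Any other superkey contains one of these as a subset, so there are no further candidate keys.

{B}, {D}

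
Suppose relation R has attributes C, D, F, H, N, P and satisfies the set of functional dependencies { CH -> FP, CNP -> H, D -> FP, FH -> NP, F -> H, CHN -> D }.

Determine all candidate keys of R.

(C, D), (C, F), (C, H), (C, N, P)

{C, D}⁺: D→FP adds F, P; F→H adds H; FH→NP adds N → {C, D, F, H, N, P}. Minimal: {D}⁺ = {D, F, H, N, P}; {C}⁺ = {C} — none reach the full schema.
{C, F}⁺: F→H adds H; CH→FP adds P; FH→NP adds N; CHN→D adds D → {C, D, F, H, N, P}. Minimal: {F}⁺ = {F, H, N, P}; {C}⁺ = {C} — none reach the full schema.
{C, H}⁺: CH→FP adds F, P; FH→NP adds N; CHN→D adds D → {C, D, F, H, N, P}. Minimal: {H}⁺ = {H}; {C}⁺ = {C} — none reach the full schema.
{C, N, P}⁺: CNP→H adds H; CHN→D adds D; CH→FP adds F → {C, D, F, H, N, P}. Minimal: {N, P}⁺ = {N, P}; {C, P}⁺ = {C, P}; {C, N}⁺ = {C, N} — none reach the full schema.
Any other superkey contains one of these as a subset, so there are no further candidate keys.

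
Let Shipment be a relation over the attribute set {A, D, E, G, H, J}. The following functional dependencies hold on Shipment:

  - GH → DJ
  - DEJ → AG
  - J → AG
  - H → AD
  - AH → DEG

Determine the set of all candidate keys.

(H)

Attribute H never appears on the right-hand side of any dependency, so H must belong to every candidate key.
{H}⁺ = {A, D, E, G, H, J}, which is all of the schema, so {H} is the only candidate key.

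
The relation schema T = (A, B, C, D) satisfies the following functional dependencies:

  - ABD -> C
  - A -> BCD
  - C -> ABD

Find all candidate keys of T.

{A}; {C}

{A}⁺: A→BCD adds B, C, D → {A, B, C, D}.
{C}⁺: C→ABD adds A, B, D → {A, B, C, D}.
Any other superkey contains one of these as a subset, so there are no further candidate keys.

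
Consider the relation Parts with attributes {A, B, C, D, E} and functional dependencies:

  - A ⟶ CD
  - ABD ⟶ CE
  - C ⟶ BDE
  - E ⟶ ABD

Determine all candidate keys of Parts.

{A}⁺: A→CD adds C, D; C→BDE adds B, E → {A, B, C, D, E}.
{C}⁺: C→BDE adds B, D, E; E→ABD adds A → {A, B, C, D, E}.
{E}⁺: E→ABD adds A, B, D; A→CD adds C → {A, B, C, D, E}.
Any other superkey contains one of these as a subset, so there are no further candidate keys.

(A); (C); (E)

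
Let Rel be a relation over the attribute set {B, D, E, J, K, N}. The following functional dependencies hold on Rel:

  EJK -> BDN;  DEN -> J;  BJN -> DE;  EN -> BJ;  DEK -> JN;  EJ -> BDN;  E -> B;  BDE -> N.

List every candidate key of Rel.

Attribute K never appears on the right-hand side of any dependency, so K must belong to every candidate key.
{K}⁺ = {K}, which is not all of the schema, so we must add further attributes.
{D, E, K}⁺: DEK→JN adds J, N; EJ→BDN adds B → {B, D, E, J, K, N}. Minimal: {E, K}⁺ = {B, E, K}; {D, K}⁺ = {D, K}; {D, E}⁺ = {B, D, E, J, N} — none reach the full schema.
{E, J, K}⁺: EJK→BDN adds B, D, N → {B, D, E, J, K, N}. Minimal: {J, K}⁺ = {J, K}; {E, K}⁺ = {B, E, K}; {E, J}⁺ = {B, D, E, J, N} — none reach the full schema.
{E, K, N}⁺: EN→BJ adds B, J; EJ→BDN adds D → {B, D, E, J, K, N}. Minimal: {K, N}⁺ = {K, N}; {E, N}⁺ = {B, D, E, J, N}; {E, K}⁺ = {B, E, K} — none reach the full schema.
{B, J, K, N}⁺: BJN→DE adds D, E → {B, D, E, J, K, N}. Minimal: {J, K, N}⁺ = {J, K, N}; {B, K, N}⁺ = {B, K, N}; {B, J, N}⁺ = {B, D, E, J, N}; … — none reach the full schema.

{D, E, K}, {E, J, K}, {E, K, N}, {B, J, K, N}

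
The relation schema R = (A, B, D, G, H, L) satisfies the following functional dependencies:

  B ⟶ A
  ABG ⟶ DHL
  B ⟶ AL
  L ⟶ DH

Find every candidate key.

Attributes B, G never appear on any right-hand side, so every candidate key must contain {B, G}.
{B, G}⁺ = {A, B, D, G, H, L}, which is all of the schema, so {B, G} is the only candidate key.

{B, G}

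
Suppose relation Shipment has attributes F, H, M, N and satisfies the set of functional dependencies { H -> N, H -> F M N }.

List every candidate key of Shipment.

{H}

Attribute H never appears on the right-hand side of any dependency, so H must belong to every candidate key.
{H}⁺ = {F, H, M, N}, which is all of the schema, so {H} is the only candidate key.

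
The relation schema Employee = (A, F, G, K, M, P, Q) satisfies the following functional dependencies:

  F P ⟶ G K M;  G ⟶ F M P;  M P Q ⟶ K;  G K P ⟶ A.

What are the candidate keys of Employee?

{G, Q}, {F, P, Q}

Attribute Q never appears on the right-hand side of any dependency, so Q must belong to every candidate key.
{Q}⁺ = {Q}, which is not all of the schema, so we must add further attributes.
{G, Q}⁺: G→FMP adds F, M, P; MPQ→K adds K; GKP→A adds A → {A, F, G, K, M, P, Q}. Minimal: {Q}⁺ = {Q}; {G}⁺ = {A, F, G, K, M, P} — none reach the full schema.
{F, P, Q}⁺: FP→GKM adds G, K, M; GKP→A adds A → {A, F, G, K, M, P, Q}. Minimal: {P, Q}⁺ = {P, Q}; {F, Q}⁺ = {F, Q}; {F, P}⁺ = {A, F, G, K, M, P} — none reach the full schema.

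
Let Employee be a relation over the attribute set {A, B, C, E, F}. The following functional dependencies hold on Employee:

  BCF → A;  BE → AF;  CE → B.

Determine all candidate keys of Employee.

Attributes C, E never appear on any right-hand side, so every candidate key must contain {C, E}.
{C, E}⁺ = {A, B, C, E, F}, which is all of the schema, so {C, E} is the only candidate key.

CE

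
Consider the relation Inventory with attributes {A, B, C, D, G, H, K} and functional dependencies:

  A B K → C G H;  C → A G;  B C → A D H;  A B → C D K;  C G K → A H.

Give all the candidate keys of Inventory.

{A, B}⁺: AB→CDK adds C, D, K; ABK→CGH adds G, H → {A, B, C, D, G, H, K}. Minimal: {B}⁺ = {B}; {A}⁺ = {A} — none reach the full schema.
{B, C}⁺: C→AG adds A, G; BC→ADH adds D, H; AB→CDK adds K → {A, B, C, D, G, H, K}. Minimal: {C}⁺ = {A, C, G}; {B}⁺ = {B} — none reach the full schema.
Any other superkey contains one of these as a subset, so there are no further candidate keys.

(A, B), (B, C)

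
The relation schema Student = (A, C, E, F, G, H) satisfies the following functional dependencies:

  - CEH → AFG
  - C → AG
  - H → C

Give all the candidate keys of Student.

{E, H}⁺: H→C adds C; CEH→AFG adds A, F, G → {A, C, E, F, G, H}. Minimal: {H}⁺ = {A, C, G, H}; {E}⁺ = {E} — none reach the full schema.
No other minimal superkey exists.

EH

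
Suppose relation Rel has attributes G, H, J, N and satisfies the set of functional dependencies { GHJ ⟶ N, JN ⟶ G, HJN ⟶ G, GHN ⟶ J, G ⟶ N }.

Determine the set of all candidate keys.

GH; HJN

Attribute H never appears on the right-hand side of any dependency, so H must belong to every candidate key.
{H}⁺ = {H}, which is not all of the schema, so we must add further attributes.
{G, H}⁺: G→N adds N; GHN→J adds J → {G, H, J, N}. Minimal: {H}⁺ = {H}; {G}⁺ = {G, N} — none reach the full schema.
{H, J, N}⁺: JN→G adds G → {G, H, J, N}. Minimal: {J, N}⁺ = {G, J, N}; {H, N}⁺ = {H, N}; {H, J}⁺ = {H, J} — none reach the full schema.
Any other superkey contains one of these as a subset, so there are no further candidate keys.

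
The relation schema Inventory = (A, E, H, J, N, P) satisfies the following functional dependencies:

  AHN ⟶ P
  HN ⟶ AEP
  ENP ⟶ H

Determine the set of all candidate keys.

Attributes J, N never appear on any right-hand side, so every candidate key must contain {J, N}.
{J, N}⁺ = {J, N}, which is not all of the schema, so we must add further attributes.
{H, J, N}⁺: HN→AEP adds A, E, P → {A, E, H, J, N, P}. Minimal: {J, N}⁺ = {J, N}; {H, N}⁺ = {A, E, H, N, P}; {H, J}⁺ = {H, J} — none reach the full schema.
{E, J, N, P}⁺: ENP→H adds H; HN→AEP adds A → {A, E, H, J, N, P}. Minimal: {J, N, P}⁺ = {J, N, P}; {E, N, P}⁺ = {A, E, H, N, P}; {E, J, P}⁺ = {E, J, P}; … — none reach the full schema.
Any other superkey contains one of these as a subset, so there are no further candidate keys.

(H, J, N); (E, J, N, P)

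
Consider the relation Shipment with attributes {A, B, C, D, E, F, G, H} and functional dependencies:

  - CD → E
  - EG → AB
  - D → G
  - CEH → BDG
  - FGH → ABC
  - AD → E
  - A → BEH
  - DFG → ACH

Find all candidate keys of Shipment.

Attribute F never appears on the right-hand side of any dependency, so F must belong to every candidate key.
{F}⁺ = {F}, which is not all of the schema, so we must add further attributes.
{D, F}⁺: D→G adds G; DFG→ACH adds A, C, H; CD→E adds E; EG→AB adds B → {A, B, C, D, E, F, G, H}. Minimal: {F}⁺ = {F}; {D}⁺ = {D, G} — none reach the full schema.
{A, C, F}⁺: A→BEH adds B, E, H; CEH→BDG adds D, G → {A, B, C, D, E, F, G, H}. Minimal: {C, F}⁺ = {C, F}; {A, F}⁺ = {A, B, E, F, H}; {A, C}⁺ = {A, B, C, D, E, G, H} — none reach the full schema.
{A, F, G}⁺: A→BEH adds B, E, H; FGH→ABC adds C; CEH→BDG adds D → {A, B, C, D, E, F, G, H}. Minimal: {F, G}⁺ = {F, G}; {A, G}⁺ = {A, B, E, G, H}; {A, F}⁺ = {A, B, E, F, H} — none reach the full schema.
{E, F, G}⁺: EG→AB adds A, B; A→BEH adds H; FGH→ABC adds C; CEH→BDG adds D → {A, B, C, D, E, F, G, H}. Minimal: {F, G}⁺ = {F, G}; {E, G}⁺ = {A, B, E, G, H}; {E, F}⁺ = {E, F} — none reach the full schema.
{F, G, H}⁺: FGH→ABC adds A, B, C; A→BEH adds E; CEH→BDG adds D → {A, B, C, D, E, F, G, H}. Minimal: {G, H}⁺ = {G, H}; {F, H}⁺ = {F, H}; {F, G}⁺ = {F, G} — none reach the full schema.
{C, E, F, H}⁺: CEH→BDG adds B, D, G; FGH→ABC adds A → {A, B, C, D, E, F, G, H}. Minimal: {E, F, H}⁺ = {E, F, H}; {C, F, H}⁺ = {C, F, H}; {C, E, H}⁺ = {A, B, C, D, E, G, H}; … — none reach the full schema.
Any other superkey contains one of these as a subset, so there are no further candidate keys.

{D, F}, {A, C, F}, {A, F, G}, {E, F, G}, {F, G, H}, {C, E, F, H}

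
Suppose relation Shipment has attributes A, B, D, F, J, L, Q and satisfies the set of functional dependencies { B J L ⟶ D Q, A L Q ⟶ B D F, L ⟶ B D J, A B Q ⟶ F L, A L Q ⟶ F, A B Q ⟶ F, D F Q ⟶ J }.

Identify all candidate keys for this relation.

Attribute A never appears on the right-hand side of any dependency, so A must belong to every candidate key.
{A}⁺ = {A}, which is not all of the schema, so we must add further attributes.
{A, L}⁺: L→BDJ adds B, D, J; BJL→DQ adds Q; ALQ→BDF adds F → {A, B, D, F, J, L, Q}. Minimal: {L}⁺ = {B, D, J, L, Q}; {A}⁺ = {A} — none reach the full schema.
{A, B, Q}⁺: ABQ→FL adds F, L; ALQ→BDF adds D; L→BDJ adds J → {A, B, D, F, J, L, Q}. Minimal: {B, Q}⁺ = {B, Q}; {A, Q}⁺ = {A, Q}; {A, B}⁺ = {A, B} — none reach the full schema.
Any other superkey contains one of these as a subset, so there are no further candidate keys.

{A, L}; {A, B, Q}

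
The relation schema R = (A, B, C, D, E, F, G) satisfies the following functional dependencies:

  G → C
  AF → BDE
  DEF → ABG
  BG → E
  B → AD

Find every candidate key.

(A, F); (B, F); (D, E, F)

Attribute F never appears on the right-hand side of any dependency, so F must belong to every candidate key.
{F}⁺ = {F}, which is not all of the schema, so we must add further attributes.
{A, F}⁺: AF→BDE adds B, D, E; DEF→ABG adds G; G→C adds C → {A, B, C, D, E, F, G}. Minimal: {F}⁺ = {F}; {A}⁺ = {A} — none reach the full schema.
{B, F}⁺: B→AD adds A, D; AF→BDE adds E; DEF→ABG adds G; G→C adds C → {A, B, C, D, E, F, G}. Minimal: {F}⁺ = {F}; {B}⁺ = {A, B, D} — none reach the full schema.
{D, E, F}⁺: DEF→ABG adds A, B, G; G→C adds C → {A, B, C, D, E, F, G}. Minimal: {E, F}⁺ = {E, F}; {D, F}⁺ = {D, F}; {D, E}⁺ = {D, E} — none reach the full schema.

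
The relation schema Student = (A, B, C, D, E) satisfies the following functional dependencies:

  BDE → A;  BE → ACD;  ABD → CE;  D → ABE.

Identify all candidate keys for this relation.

D, BE

{D}⁺: D→ABE adds A, B, E; BE→ACD adds C → {A, B, C, D, E}.
{B, E}⁺: BE→ACD adds A, C, D → {A, B, C, D, E}. Minimal: {E}⁺ = {E}; {B}⁺ = {B} — none reach the full schema.
Any other superkey contains one of these as a subset, so there are no further candidate keys.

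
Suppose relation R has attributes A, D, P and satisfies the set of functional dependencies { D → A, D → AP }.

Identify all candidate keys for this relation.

D

Attribute D never appears on the right-hand side of any dependency, so D must belong to every candidate key.
{D}⁺ = {A, D, P}, which is all of the schema, so {D} is the only candidate key.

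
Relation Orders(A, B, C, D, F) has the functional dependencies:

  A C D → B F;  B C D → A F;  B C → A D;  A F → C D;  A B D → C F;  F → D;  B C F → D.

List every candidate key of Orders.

{A, F}⁺: AF→CD adds C, D; ACD→BF adds B → {A, B, C, D, F}.
{B, C}⁺: BC→AD adds A, D; ABD→CF adds F → {A, B, C, D, F}.
{A, B, D}⁺: ABD→CF adds C, F → {A, B, C, D, F}.
{A, C, D}⁺: ACD→BF adds B, F → {A, B, C, D, F}.

(A, F), (B, C), (A, B, D), (A, C, D)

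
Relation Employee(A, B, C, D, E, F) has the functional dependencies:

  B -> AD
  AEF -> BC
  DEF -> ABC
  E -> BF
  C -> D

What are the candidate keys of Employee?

Attribute E never appears on the right-hand side of any dependency, so E must belong to every candidate key.
{E}⁺ = {A, B, C, D, E, F}, which is all of the schema, so {E} is the only candidate key.

E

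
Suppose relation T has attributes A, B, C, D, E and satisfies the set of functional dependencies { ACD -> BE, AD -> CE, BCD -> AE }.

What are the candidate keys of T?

(A, D), (B, C, D)

Attribute D never appears on the right-hand side of any dependency, so D must belong to every candidate key.
{D}⁺ = {D}, which is not all of the schema, so we must add further attributes.
{A, D}⁺: AD→CE adds C, E; ACD→BE adds B → {A, B, C, D, E}. Minimal: {D}⁺ = {D}; {A}⁺ = {A} — none reach the full schema.
{B, C, D}⁺: BCD→AE adds A, E → {A, B, C, D, E}. Minimal: {C, D}⁺ = {C, D}; {B, D}⁺ = {B, D}; {B, C}⁺ = {B, C} — none reach the full schema.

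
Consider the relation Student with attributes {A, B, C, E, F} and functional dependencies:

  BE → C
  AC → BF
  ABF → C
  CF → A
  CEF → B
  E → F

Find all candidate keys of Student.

BE, CE

Attribute E never appears on the right-hand side of any dependency, so E must belong to every candidate key.
{E}⁺ = {E, F}, which is not all of the schema, so we must add further attributes.
{B, E}⁺: BE→C adds C; E→F adds F; CF→A adds A → {A, B, C, E, F}. Minimal: {E}⁺ = {E, F}; {B}⁺ = {B} — none reach the full schema.
{C, E}⁺: E→F adds F; CF→A adds A; CEF→B adds B → {A, B, C, E, F}. Minimal: {E}⁺ = {E, F}; {C}⁺ = {C} — none reach the full schema.
Any other superkey contains one of these as a subset, so there are no further candidate keys.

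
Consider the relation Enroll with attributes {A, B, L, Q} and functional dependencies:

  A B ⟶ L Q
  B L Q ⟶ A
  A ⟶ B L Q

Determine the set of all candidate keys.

A; BLQ

{A}⁺: A→BLQ adds B, L, Q → {A, B, L, Q}.
{B, L, Q}⁺: BLQ→A adds A → {A, B, L, Q}. Minimal: {L, Q}⁺ = {L, Q}; {B, Q}⁺ = {B, Q}; {B, L}⁺ = {B, L} — none reach the full schema.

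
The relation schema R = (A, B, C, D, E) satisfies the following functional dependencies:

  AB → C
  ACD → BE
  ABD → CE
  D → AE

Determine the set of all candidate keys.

{B, D}; {C, D}

Attribute D never appears on the right-hand side of any dependency, so D must belong to every candidate key.
{D}⁺ = {A, D, E}, which is not all of the schema, so we must add further attributes.
{B, D}⁺: D→AE adds A, E; AB→C adds C → {A, B, C, D, E}.
{C, D}⁺: D→AE adds A, E; ACD→BE adds B → {A, B, C, D, E}.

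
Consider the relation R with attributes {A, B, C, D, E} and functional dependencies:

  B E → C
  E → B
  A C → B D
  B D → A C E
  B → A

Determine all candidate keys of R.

{E}⁺: E→B adds B; B→A adds A; BE→C adds C; AC→BD adds D → {A, B, C, D, E}.
{A, C}⁺: AC→BD adds B, D; BD→ACE adds E → {A, B, C, D, E}. Minimal: {C}⁺ = {C}; {A}⁺ = {A} — none reach the full schema.
{B, C}⁺: B→A adds A; AC→BD adds D; BD→ACE adds E → {A, B, C, D, E}. Minimal: {C}⁺ = {C}; {B}⁺ = {A, B} — none reach the full schema.
{B, D}⁺: BD→ACE adds A, C, E → {A, B, C, D, E}. Minimal: {D}⁺ = {D}; {B}⁺ = {A, B} — none reach the full schema.
Any other superkey contains one of these as a subset, so there are no further candidate keys.

{E}, {A, C}, {B, C}, {B, D}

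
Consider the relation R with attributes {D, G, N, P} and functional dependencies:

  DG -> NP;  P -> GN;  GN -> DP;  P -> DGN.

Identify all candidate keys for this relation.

{P}⁺: P→GN adds G, N; GN→DP adds D → {D, G, N, P}.
{D, G}⁺: DG→NP adds N, P → {D, G, N, P}.
{G, N}⁺: GN→DP adds D, P → {D, G, N, P}.

{P}, {D, G}, {G, N}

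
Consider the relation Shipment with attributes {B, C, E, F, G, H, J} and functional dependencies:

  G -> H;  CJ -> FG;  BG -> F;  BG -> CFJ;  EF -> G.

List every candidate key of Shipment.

(B, E, F); (B, E, G); (B, C, E, J)

Attributes B, E never appear on any right-hand side, so every candidate key must contain {B, E}.
{B, E}⁺ = {B, E}, which is not all of the schema, so we must add further attributes.
{B, E, F}⁺: EF→G adds G; G→H adds H; BG→CFJ adds C, J → {B, C, E, F, G, H, J}.
{B, E, G}⁺: G→H adds H; BG→F adds F; BG→CFJ adds C, J → {B, C, E, F, G, H, J}.
{B, C, E, J}⁺: CJ→FG adds F, G; G→H adds H → {B, C, E, F, G, H, J}.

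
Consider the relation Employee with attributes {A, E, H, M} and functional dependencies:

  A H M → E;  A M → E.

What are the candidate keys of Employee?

AHM

Attributes A, H, M never appear on any right-hand side, so every candidate key must contain {A, H, M}.
{A, H, M}⁺ = {A, E, H, M}, which is all of the schema, so {A, H, M} is the only candidate key.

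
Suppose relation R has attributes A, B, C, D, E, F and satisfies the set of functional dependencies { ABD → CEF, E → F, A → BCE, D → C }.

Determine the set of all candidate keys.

Attributes A, D never appear on any right-hand side, so every candidate key must contain {A, D}.
{A, D}⁺ = {A, B, C, D, E, F}, which is all of the schema, so {A, D} is the only candidate key.

{A, D}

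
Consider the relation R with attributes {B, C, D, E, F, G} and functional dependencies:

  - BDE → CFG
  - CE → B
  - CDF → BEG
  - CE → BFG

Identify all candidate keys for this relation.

Attribute D never appears on the right-hand side of any dependency, so D must belong to every candidate key.
{D}⁺ = {D}, which is not all of the schema, so we must add further attributes.
{B, D, E}⁺: BDE→CFG adds C, F, G → {B, C, D, E, F, G}.
{C, D, E}⁺: CE→B adds B; CE→BFG adds F, G → {B, C, D, E, F, G}.
{C, D, F}⁺: CDF→BEG adds B, E, G → {B, C, D, E, F, G}.
Any other superkey contains one of these as a subset, so there are no further candidate keys.

{B, D, E}, {C, D, E}, {C, D, F}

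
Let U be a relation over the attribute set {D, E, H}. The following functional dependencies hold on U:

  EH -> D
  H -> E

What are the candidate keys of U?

Attribute H never appears on the right-hand side of any dependency, so H must belong to every candidate key.
{H}⁺ = {D, E, H}, which is all of the schema, so {H} is the only candidate key.

H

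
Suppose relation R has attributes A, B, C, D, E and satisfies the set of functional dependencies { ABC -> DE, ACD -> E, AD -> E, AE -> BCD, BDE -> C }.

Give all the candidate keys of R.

{A, D}; {A, E}; {A, B, C}

{A, D}⁺: AD→E adds E; AE→BCD adds B, C → {A, B, C, D, E}. Minimal: {D}⁺ = {D}; {A}⁺ = {A} — none reach the full schema.
{A, E}⁺: AE→BCD adds B, C, D → {A, B, C, D, E}. Minimal: {E}⁺ = {E}; {A}⁺ = {A} — none reach the full schema.
{A, B, C}⁺: ABC→DE adds D, E → {A, B, C, D, E}. Minimal: {B, C}⁺ = {B, C}; {A, C}⁺ = {A, C}; {A, B}⁺ = {A, B} — none reach the full schema.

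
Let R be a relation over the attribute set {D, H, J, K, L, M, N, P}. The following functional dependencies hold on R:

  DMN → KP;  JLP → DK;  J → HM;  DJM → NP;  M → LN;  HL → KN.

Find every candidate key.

{D, J}, {J, P}

{D, J}⁺: J→HM adds H, M; DJM→NP adds N, P; M→LN adds L; HL→KN adds K → {D, H, J, K, L, M, N, P}. Minimal: {J}⁺ = {H, J, K, L, M, N}; {D}⁺ = {D} — none reach the full schema.
{J, P}⁺: J→HM adds H, M; M→LN adds L, N; HL→KN adds K; JLP→DK adds D → {D, H, J, K, L, M, N, P}. Minimal: {P}⁺ = {P}; {J}⁺ = {H, J, K, L, M, N} — none reach the full schema.
Any other superkey contains one of these as a subset, so there are no further candidate keys.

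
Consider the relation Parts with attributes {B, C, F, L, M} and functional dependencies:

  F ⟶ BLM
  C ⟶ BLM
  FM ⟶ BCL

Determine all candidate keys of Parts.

Attribute F never appears on the right-hand side of any dependency, so F must belong to every candidate key.
{F}⁺ = {B, C, F, L, M}, which is all of the schema, so {F} is the only candidate key.

(F)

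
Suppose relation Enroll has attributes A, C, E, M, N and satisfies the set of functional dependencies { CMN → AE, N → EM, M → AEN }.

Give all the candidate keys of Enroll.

{C, M}, {C, N}

Attribute C never appears on the right-hand side of any dependency, so C must belong to every candidate key.
{C}⁺ = {C}, which is not all of the schema, so we must add further attributes.
{C, M}⁺: M→AEN adds A, E, N → {A, C, E, M, N}. Minimal: {M}⁺ = {A, E, M, N}; {C}⁺ = {C} — none reach the full schema.
{C, N}⁺: N→EM adds E, M; M→AEN adds A → {A, C, E, M, N}. Minimal: {N}⁺ = {A, E, M, N}; {C}⁺ = {C} — none reach the full schema.
Any other superkey contains one of these as a subset, so there are no further candidate keys.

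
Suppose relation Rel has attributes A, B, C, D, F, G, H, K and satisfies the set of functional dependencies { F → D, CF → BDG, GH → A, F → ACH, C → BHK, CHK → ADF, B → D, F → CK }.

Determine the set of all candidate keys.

{C}, {F}

{C}⁺: C→BHK adds B, H, K; CHK→ADF adds A, D, F; CF→BDG adds G → {A, B, C, D, F, G, H, K}.
{F}⁺: F→D adds D; F→ACH adds A, C, H; C→BHK adds B, K; CF→BDG adds G → {A, B, C, D, F, G, H, K}.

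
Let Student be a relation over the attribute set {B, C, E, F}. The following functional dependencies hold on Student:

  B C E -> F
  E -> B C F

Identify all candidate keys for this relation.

E

Attribute E never appears on the right-hand side of any dependency, so E must belong to every candidate key.
{E}⁺ = {B, C, E, F}, which is all of the schema, so {E} is the only candidate key.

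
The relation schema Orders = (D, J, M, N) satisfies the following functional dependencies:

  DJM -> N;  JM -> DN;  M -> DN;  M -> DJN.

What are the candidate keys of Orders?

(M)

Attribute M never appears on the right-hand side of any dependency, so M must belong to every candidate key.
{M}⁺ = {D, J, M, N}, which is all of the schema, so {M} is the only candidate key.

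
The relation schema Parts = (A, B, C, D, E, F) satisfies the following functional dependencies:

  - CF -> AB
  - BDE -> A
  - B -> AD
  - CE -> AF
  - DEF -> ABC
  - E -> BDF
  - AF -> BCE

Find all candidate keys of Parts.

(E), (A, F), (B, F), (C, F)

{E}⁺: E→BDF adds B, D, F; BDE→A adds A; DEF→ABC adds C → {A, B, C, D, E, F}.
{A, F}⁺: AF→BCE adds B, C, E; B→AD adds D → {A, B, C, D, E, F}.
{B, F}⁺: B→AD adds A, D; AF→BCE adds C, E → {A, B, C, D, E, F}.
{C, F}⁺: CF→AB adds A, B; B→AD adds D; AF→BCE adds E → {A, B, C, D, E, F}.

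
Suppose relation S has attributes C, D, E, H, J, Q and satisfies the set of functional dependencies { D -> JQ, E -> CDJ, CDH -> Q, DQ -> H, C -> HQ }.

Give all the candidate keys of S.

Attribute E never appears on the right-hand side of any dependency, so E must belong to every candidate key.
{E}⁺ = {C, D, E, H, J, Q}, which is all of the schema, so {E} is the only candidate key.

(E)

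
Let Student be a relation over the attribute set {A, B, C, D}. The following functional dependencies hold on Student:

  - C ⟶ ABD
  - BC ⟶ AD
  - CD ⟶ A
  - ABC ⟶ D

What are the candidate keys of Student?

Attribute C never appears on the right-hand side of any dependency, so C must belong to every candidate key.
{C}⁺ = {A, B, C, D}, which is all of the schema, so {C} is the only candidate key.

(C)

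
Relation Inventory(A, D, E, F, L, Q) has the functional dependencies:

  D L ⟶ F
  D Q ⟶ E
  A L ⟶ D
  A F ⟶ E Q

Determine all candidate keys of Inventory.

Attributes A, L never appear on any right-hand side, so every candidate key must contain {A, L}.
{A, L}⁺ = {A, D, E, F, L, Q}, which is all of the schema, so {A, L} is the only candidate key.

(A, L)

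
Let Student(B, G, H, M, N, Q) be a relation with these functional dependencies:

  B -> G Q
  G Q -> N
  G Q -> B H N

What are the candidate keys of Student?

(B, M), (G, M, Q)

Attribute M never appears on the right-hand side of any dependency, so M must belong to every candidate key.
{M}⁺ = {M}, which is not all of the schema, so we must add further attributes.
{B, M}⁺: B→GQ adds G, Q; GQ→N adds N; GQ→BHN adds H → {B, G, H, M, N, Q}.
{G, M, Q}⁺: GQ→N adds N; GQ→BHN adds B, H → {B, G, H, M, N, Q}.
Any other superkey contains one of these as a subset, so there are no further candidate keys.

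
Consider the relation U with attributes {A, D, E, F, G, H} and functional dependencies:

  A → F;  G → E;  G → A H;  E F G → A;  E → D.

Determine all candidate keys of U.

Attribute G never appears on the right-hand side of any dependency, so G must belong to every candidate key.
{G}⁺ = {A, D, E, F, G, H}, which is all of the schema, so {G} is the only candidate key.

{G}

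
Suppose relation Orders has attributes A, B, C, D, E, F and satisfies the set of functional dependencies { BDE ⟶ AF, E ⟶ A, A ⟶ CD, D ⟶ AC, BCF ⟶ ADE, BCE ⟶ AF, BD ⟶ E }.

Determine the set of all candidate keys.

Attribute B never appears on the right-hand side of any dependency, so B must belong to every candidate key.
{B}⁺ = {B}, which is not all of the schema, so we must add further attributes.
{A, B}⁺: A→CD adds C, D; BD→E adds E; BDE→AF adds F → {A, B, C, D, E, F}. Minimal: {B}⁺ = {B}; {A}⁺ = {A, C, D} — none reach the full schema.
{B, D}⁺: D→AC adds A, C; BD→E adds E; BDE→AF adds F → {A, B, C, D, E, F}. Minimal: {D}⁺ = {A, C, D}; {B}⁺ = {B} — none reach the full schema.
{B, E}⁺: E→A adds A; A→CD adds C, D; BCE→AF adds F → {A, B, C, D, E, F}. Minimal: {E}⁺ = {A, C, D, E}; {B}⁺ = {B} — none reach the full schema.
{B, C, F}⁺: BCF→ADE adds A, D, E → {A, B, C, D, E, F}. Minimal: {C, F}⁺ = {C, F}; {B, F}⁺ = {B, F}; {B, C}⁺ = {B, C} — none reach the full schema.
Any other superkey contains one of these as a subset, so there are no further candidate keys.

{A, B}, {B, D}, {B, E}, {B, C, F}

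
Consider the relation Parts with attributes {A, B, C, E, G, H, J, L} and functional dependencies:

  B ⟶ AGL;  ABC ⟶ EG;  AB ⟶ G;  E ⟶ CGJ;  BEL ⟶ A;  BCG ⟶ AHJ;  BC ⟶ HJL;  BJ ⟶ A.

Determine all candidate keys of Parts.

Attribute B never appears on the right-hand side of any dependency, so B must belong to every candidate key.
{B}⁺ = {A, B, G, L}, which is not all of the schema, so we must add further attributes.
{B, C}⁺: B→AGL adds A, G, L; ABC→EG adds E; E→CGJ adds J; BCG→AHJ adds H → {A, B, C, E, G, H, J, L}.
{B, E}⁺: B→AGL adds A, G, L; E→CGJ adds C, J; BCG→AHJ adds H → {A, B, C, E, G, H, J, L}.

BC; BE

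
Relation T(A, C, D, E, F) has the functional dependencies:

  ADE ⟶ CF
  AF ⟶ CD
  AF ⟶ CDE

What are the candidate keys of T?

Attribute A never appears on the right-hand side of any dependency, so A must belong to every candidate key.
{A}⁺ = {A}, which is not all of the schema, so we must add further attributes.
{A, F}⁺: AF→CD adds C, D; AF→CDE adds E → {A, C, D, E, F}.
{A, D, E}⁺: ADE→CF adds C, F → {A, C, D, E, F}.

{A, F}, {A, D, E}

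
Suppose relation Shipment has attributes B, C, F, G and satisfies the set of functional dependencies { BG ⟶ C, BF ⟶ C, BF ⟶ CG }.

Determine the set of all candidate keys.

(B, F)

Attributes B, F never appear on any right-hand side, so every candidate key must contain {B, F}.
{B, F}⁺ = {B, C, F, G}, which is all of the schema, so {B, F} is the only candidate key.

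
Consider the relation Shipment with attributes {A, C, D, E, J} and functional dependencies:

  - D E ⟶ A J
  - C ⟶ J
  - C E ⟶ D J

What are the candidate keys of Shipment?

{C, E}⁺: C→J adds J; CE→DJ adds D; DE→AJ adds A → {A, C, D, E, J}.

{C, E}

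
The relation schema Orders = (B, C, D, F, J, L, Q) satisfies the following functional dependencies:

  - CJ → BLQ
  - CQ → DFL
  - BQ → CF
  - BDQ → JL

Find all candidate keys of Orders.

{B, Q}⁺: BQ→CF adds C, F; CQ→DFL adds D, L; BDQ→JL adds J → {B, C, D, F, J, L, Q}. Minimal: {Q}⁺ = {Q}; {B}⁺ = {B} — none reach the full schema.
{C, J}⁺: CJ→BLQ adds B, L, Q; CQ→DFL adds D, F → {B, C, D, F, J, L, Q}. Minimal: {J}⁺ = {J}; {C}⁺ = {C} — none reach the full schema.

{B, Q}, {C, J}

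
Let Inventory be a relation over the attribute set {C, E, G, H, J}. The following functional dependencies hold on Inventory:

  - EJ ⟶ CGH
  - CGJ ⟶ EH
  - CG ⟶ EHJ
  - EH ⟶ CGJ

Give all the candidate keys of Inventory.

{C, G}⁺: CG→EHJ adds E, H, J → {C, E, G, H, J}. Minimal: {G}⁺ = {G}; {C}⁺ = {C} — none reach the full schema.
{E, H}⁺: EH→CGJ adds C, G, J → {C, E, G, H, J}. Minimal: {H}⁺ = {H}; {E}⁺ = {E} — none reach the full schema.
{E, J}⁺: EJ→CGH adds C, G, H → {C, E, G, H, J}. Minimal: {J}⁺ = {J}; {E}⁺ = {E} — none reach the full schema.
Any other superkey contains one of these as a subset, so there are no further candidate keys.

(C, G); (E, H); (E, J)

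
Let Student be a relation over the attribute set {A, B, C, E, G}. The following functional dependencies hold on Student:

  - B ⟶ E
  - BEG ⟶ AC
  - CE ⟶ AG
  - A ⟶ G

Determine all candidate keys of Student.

Attribute B never appears on the right-hand side of any dependency, so B must belong to every candidate key.
{B}⁺ = {B, E}, which is not all of the schema, so we must add further attributes.
{A, B}⁺: B→E adds E; A→G adds G; BEG→AC adds C → {A, B, C, E, G}.
{B, C}⁺: B→E adds E; CE→AG adds A, G → {A, B, C, E, G}.
{B, G}⁺: B→E adds E; BEG→AC adds A, C → {A, B, C, E, G}.
Any other superkey contains one of these as a subset, so there are no further candidate keys.

{A, B}; {B, C}; {B, G}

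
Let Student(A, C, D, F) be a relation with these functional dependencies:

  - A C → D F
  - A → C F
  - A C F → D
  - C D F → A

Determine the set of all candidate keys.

{A}⁺: A→CF adds C, F; ACF→D adds D → {A, C, D, F}.
{C, D, F}⁺: CDF→A adds A → {A, C, D, F}. Minimal: {D, F}⁺ = {D, F}; {C, F}⁺ = {C, F}; {C, D}⁺ = {C, D} — none reach the full schema.
Any other superkey contains one of these as a subset, so there are no further candidate keys.

A, CDF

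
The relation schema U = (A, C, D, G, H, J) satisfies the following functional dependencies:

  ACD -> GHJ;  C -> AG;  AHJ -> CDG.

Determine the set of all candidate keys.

{C, D}⁺: C→AG adds A, G; ACD→GHJ adds H, J → {A, C, D, G, H, J}. Minimal: {D}⁺ = {D}; {C}⁺ = {A, C, G} — none reach the full schema.
{A, H, J}⁺: AHJ→CDG adds C, D, G → {A, C, D, G, H, J}. Minimal: {H, J}⁺ = {H, J}; {A, J}⁺ = {A, J}; {A, H}⁺ = {A, H} — none reach the full schema.
{C, H, J}⁺: C→AG adds A, G; AHJ→CDG adds D → {A, C, D, G, H, J}. Minimal: {H, J}⁺ = {H, J}; {C, J}⁺ = {A, C, G, J}; {C, H}⁺ = {A, C, G, H} — none reach the full schema.

(C, D), (A, H, J), (C, H, J)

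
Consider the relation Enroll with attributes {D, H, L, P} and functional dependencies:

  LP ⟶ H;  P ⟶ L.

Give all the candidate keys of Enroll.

{D, P}

Attributes D, P never appear on any right-hand side, so every candidate key must contain {D, P}.
{D, P}⁺ = {D, H, L, P}, which is all of the schema, so {D, P} is the only candidate key.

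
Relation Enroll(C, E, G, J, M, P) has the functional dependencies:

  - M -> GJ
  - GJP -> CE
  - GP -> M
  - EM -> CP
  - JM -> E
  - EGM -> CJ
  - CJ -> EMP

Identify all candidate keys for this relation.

{M}⁺: M→GJ adds G, J; JM→E adds E; EGM→CJ adds C; CJ→EMP adds P → {C, E, G, J, M, P}.
{C, J}⁺: CJ→EMP adds E, M, P; M→GJ adds G → {C, E, G, J, M, P}. Minimal: {J}⁺ = {J}; {C}⁺ = {C} — none reach the full schema.
{G, P}⁺: GP→M adds M; M→GJ adds J; GJP→CE adds C, E → {C, E, G, J, M, P}. Minimal: {P}⁺ = {P}; {G}⁺ = {G} — none reach the full schema.

(M), (C, J), (G, P)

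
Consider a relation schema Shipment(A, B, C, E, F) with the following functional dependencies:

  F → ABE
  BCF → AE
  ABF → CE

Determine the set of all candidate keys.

Attribute F never appears on the right-hand side of any dependency, so F must belong to every candidate key.
{F}⁺ = {A, B, C, E, F}, which is all of the schema, so {F} is the only candidate key.

(F)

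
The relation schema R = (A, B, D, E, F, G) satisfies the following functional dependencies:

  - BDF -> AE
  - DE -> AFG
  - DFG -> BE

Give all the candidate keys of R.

Attribute D never appears on the right-hand side of any dependency, so D must belong to every candidate key.
{D}⁺ = {D}, which is not all of the schema, so we must add further attributes.
{D, E}⁺: DE→AFG adds A, F, G; DFG→BE adds B → {A, B, D, E, F, G}. Minimal: {E}⁺ = {E}; {D}⁺ = {D} — none reach the full schema.
{B, D, F}⁺: BDF→AE adds A, E; DE→AFG adds G → {A, B, D, E, F, G}. Minimal: {D, F}⁺ = {D, F}; {B, F}⁺ = {B, F}; {B, D}⁺ = {B, D} — none reach the full schema.
{D, F, G}⁺: DFG→BE adds B, E; BDF→AE adds A → {A, B, D, E, F, G}. Minimal: {F, G}⁺ = {F, G}; {D, G}⁺ = {D, G}; {D, F}⁺ = {D, F} — none reach the full schema.
Any other superkey contains one of these as a subset, so there are no further candidate keys.

DE, BDF, DFG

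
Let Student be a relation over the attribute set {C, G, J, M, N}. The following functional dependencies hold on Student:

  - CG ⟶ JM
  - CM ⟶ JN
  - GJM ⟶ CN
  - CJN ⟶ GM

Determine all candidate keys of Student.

CG; CM; CJN; GJM

{C, G}⁺: CG→JM adds J, M; CM→JN adds N → {C, G, J, M, N}.
{C, M}⁺: CM→JN adds J, N; CJN→GM adds G → {C, G, J, M, N}.
{C, J, N}⁺: CJN→GM adds G, M → {C, G, J, M, N}.
{G, J, M}⁺: GJM→CN adds C, N → {C, G, J, M, N}.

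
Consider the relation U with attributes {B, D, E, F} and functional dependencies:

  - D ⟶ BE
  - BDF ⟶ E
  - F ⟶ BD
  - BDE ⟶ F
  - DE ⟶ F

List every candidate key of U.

D, F

{D}⁺: D→BE adds B, E; BDE→F adds F → {B, D, E, F}.
{F}⁺: F→BD adds B, D; D→BE adds E → {B, D, E, F}.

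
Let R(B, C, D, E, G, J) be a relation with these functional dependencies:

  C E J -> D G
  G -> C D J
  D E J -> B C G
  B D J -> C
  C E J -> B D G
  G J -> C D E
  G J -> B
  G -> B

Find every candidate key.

{G}; {C, E, J}; {D, E, J}

{G}⁺: G→CDJ adds C, D, J; GJ→CDE adds E; GJ→B adds B → {B, C, D, E, G, J}.
{C, E, J}⁺: CEJ→DG adds D, G; DEJ→BCG adds B → {B, C, D, E, G, J}. Minimal: {E, J}⁺ = {E, J}; {C, J}⁺ = {C, J}; {C, E}⁺ = {C, E} — none reach the full schema.
{D, E, J}⁺: DEJ→BCG adds B, C, G → {B, C, D, E, G, J}. Minimal: {E, J}⁺ = {E, J}; {D, J}⁺ = {D, J}; {D, E}⁺ = {D, E} — none reach the full schema.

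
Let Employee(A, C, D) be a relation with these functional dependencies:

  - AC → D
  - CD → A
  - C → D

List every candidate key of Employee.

C

Attribute C never appears on the right-hand side of any dependency, so C must belong to every candidate key.
{C}⁺ = {A, C, D}, which is all of the schema, so {C} is the only candidate key.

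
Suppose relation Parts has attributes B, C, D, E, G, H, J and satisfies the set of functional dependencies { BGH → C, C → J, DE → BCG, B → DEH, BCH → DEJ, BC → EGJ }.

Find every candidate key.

{B}⁺: B→DEH adds D, E, H; DE→BCG adds C, G; BCH→DEJ adds J → {B, C, D, E, G, H, J}.
{D, E}⁺: DE→BCG adds B, C, G; B→DEH adds H; BCH→DEJ adds J → {B, C, D, E, G, H, J}. Minimal: {E}⁺ = {E}; {D}⁺ = {D} — none reach the full schema.

(B), (D, E)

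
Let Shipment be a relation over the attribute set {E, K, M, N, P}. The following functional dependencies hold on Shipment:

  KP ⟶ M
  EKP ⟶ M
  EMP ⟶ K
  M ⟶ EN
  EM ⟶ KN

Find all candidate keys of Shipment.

KP, MP

{K, P}⁺: KP→M adds M; M→EN adds E, N → {E, K, M, N, P}.
{M, P}⁺: M→EN adds E, N; EM→KN adds K → {E, K, M, N, P}.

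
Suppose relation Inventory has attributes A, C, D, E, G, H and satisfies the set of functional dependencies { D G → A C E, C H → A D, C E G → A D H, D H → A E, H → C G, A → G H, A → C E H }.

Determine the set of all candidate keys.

{A}⁺: A→GH adds G, H; A→CEH adds C, E; CH→AD adds D → {A, C, D, E, G, H}.
{H}⁺: H→CG adds C, G; CH→AD adds A, D; DH→AE adds E → {A, C, D, E, G, H}.
{D, G}⁺: DG→ACE adds A, C, E; CEG→ADH adds H → {A, C, D, E, G, H}. Minimal: {G}⁺ = {G}; {D}⁺ = {D} — none reach the full schema.
{C, E, G}⁺: CEG→ADH adds A, D, H → {A, C, D, E, G, H}. Minimal: {E, G}⁺ = {E, G}; {C, G}⁺ = {C, G}; {C, E}⁺ = {C, E} — none reach the full schema.
Any other superkey contains one of these as a subset, so there are no further candidate keys.

{A}, {H}, {D, G}, {C, E, G}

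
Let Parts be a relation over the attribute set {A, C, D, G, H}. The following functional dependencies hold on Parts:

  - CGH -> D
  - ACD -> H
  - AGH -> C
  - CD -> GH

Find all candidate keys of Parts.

ACD, AGH

Attribute A never appears on the right-hand side of any dependency, so A must belong to every candidate key.
{A}⁺ = {A}, which is not all of the schema, so we must add further attributes.
{A, C, D}⁺: ACD→H adds H; CD→GH adds G → {A, C, D, G, H}. Minimal: {C, D}⁺ = {C, D, G, H}; {A, D}⁺ = {A, D}; {A, C}⁺ = {A, C} — none reach the full schema.
{A, G, H}⁺: AGH→C adds C; CGH→D adds D → {A, C, D, G, H}. Minimal: {G, H}⁺ = {G, H}; {A, H}⁺ = {A, H}; {A, G}⁺ = {A, G} — none reach the full schema.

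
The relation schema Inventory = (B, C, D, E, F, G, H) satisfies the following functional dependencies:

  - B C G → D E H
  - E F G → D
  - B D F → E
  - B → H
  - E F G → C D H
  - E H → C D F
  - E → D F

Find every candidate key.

{B, C, G}⁺: BCG→DEH adds D, E, H; EH→CDF adds F → {B, C, D, E, F, G, H}. Minimal: {C, G}⁺ = {C, G}; {B, G}⁺ = {B, G, H}; {B, C}⁺ = {B, C, H} — none reach the full schema.
{B, E, G}⁺: B→H adds H; EH→CDF adds C, D, F → {B, C, D, E, F, G, H}. Minimal: {E, G}⁺ = {C, D, E, F, G, H}; {B, G}⁺ = {B, G, H}; {B, E}⁺ = {B, C, D, E, F, H} — none reach the full schema.
{B, D, F, G}⁺: BDF→E adds E; B→H adds H; EFG→CDH adds C → {B, C, D, E, F, G, H}. Minimal: {D, F, G}⁺ = {D, F, G}; {B, F, G}⁺ = {B, F, G, H}; {B, D, G}⁺ = {B, D, G, H}; … — none reach the full schema.

{B, C, G}; {B, E, G}; {B, D, F, G}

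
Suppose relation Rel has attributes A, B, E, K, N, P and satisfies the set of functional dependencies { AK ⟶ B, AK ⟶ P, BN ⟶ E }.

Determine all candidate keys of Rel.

AKN

{A, K, N}⁺: AK→B adds B; AK→P adds P; BN→E adds E → {A, B, E, K, N, P}.
No other minimal superkey exists.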